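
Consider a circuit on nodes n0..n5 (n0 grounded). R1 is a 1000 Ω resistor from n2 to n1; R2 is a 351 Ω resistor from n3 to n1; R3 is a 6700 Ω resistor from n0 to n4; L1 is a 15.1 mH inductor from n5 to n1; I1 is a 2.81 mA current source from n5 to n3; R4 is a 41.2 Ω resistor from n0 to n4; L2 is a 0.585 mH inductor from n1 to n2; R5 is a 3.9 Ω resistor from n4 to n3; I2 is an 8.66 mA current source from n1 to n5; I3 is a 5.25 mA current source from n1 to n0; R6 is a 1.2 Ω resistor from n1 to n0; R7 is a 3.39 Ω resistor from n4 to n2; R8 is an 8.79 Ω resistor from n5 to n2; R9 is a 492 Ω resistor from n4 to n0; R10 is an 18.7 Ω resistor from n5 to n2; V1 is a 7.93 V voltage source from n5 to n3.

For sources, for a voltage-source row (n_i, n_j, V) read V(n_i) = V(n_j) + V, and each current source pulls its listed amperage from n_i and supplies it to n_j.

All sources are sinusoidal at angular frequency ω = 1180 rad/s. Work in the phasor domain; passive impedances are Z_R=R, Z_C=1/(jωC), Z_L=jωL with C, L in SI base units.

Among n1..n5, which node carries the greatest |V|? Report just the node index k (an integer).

MNA unknowns: 5 node voltages V₁..V_5 plus 1 source current (V1)
R1: Y=0.001000+0.000j on G[2,1]
R2: Y=0.002849+0.000j on G[3,1]
R3: Y=0.0001493+0.000j on G[0,4]
L1: Y=0.000-0.05612j on G[5,1]
I1: z[5]−=0.00281, z[3]+=0.00281
R4: Y=0.02427+0.000j on G[0,4]
L2: Y=0.000-1.449j on G[1,2]
R5: Y=0.2564+0.000j on G[4,3]
I2: z[1]−=0.00866, z[5]+=0.00866
I3: z[1]−=0.00525, z[0]+=0.00525
R6: Y=0.8333+0.000j on G[1,0]
R7: Y=0.2950+0.000j on G[4,2]
R8: Y=0.1138+0.000j on G[5,2]
R9: Y=0.002033+0.000j on G[4,0]
R10: Y=0.05348+0.000j on G[5,2]
V1: row V5−V3=7.93, i_V1 at 5,3
solve → V1=0.05679-0.009281j, V2=-0.07125+0.01670j, V3=-4.397+0.6397j, V4=-1.987+0.2924j, V5=3.533+0.6397j
aux → i_V1=-0.6333+0.09090j

3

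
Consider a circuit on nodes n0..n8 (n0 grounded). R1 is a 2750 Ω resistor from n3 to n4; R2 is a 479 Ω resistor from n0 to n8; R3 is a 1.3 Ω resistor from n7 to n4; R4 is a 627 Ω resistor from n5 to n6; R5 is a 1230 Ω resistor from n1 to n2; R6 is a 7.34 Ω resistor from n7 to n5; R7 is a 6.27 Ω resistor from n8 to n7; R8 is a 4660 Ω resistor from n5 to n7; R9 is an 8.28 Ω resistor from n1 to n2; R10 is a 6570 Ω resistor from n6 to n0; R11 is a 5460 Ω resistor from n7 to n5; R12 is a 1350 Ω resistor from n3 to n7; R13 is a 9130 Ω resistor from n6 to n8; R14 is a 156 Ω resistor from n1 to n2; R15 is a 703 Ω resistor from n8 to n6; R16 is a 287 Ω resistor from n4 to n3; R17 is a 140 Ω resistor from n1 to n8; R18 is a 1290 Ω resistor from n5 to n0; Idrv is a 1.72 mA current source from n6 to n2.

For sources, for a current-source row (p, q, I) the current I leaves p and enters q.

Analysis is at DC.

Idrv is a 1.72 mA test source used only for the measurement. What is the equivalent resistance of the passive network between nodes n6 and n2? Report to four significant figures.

MNA unknowns: 8 node voltages V₁..V_8
R1: Y=0.0003636 on G[3,4]
R2: Y=0.002088 on G[0,8]
R3: Y=0.7692 on G[7,4]
R4: Y=0.001595 on G[5,6]
R5: Y=0.0008130 on G[1,2]
R6: Y=0.1362 on G[7,5]
R7: Y=0.1595 on G[8,7]
R8: Y=0.0002146 on G[5,7]
R9: Y=0.1208 on G[1,2]
R10: Y=0.0001522 on G[6,0]
R11: Y=0.0001832 on G[7,5]
R12: Y=0.0007407 on G[3,7]
R13: Y=0.0001095 on G[6,8]
R14: Y=0.006410 on G[1,2]
R15: Y=0.001422 on G[8,6]
R16: Y=0.003484 on G[4,3]
R17: Y=0.007143 on G[1,8]
R18: Y=0.0007752 on G[5,0]
Idrv: z[6]−=0.00172, z[2]+=0.00172
solve → V1=0.2706, V2=0.2840, V3=0.02449, V4=0.02449, V5=0.01831, V6=-0.5017, V7=0.02449, V8=0.02978

R_eq = 456.8 Ω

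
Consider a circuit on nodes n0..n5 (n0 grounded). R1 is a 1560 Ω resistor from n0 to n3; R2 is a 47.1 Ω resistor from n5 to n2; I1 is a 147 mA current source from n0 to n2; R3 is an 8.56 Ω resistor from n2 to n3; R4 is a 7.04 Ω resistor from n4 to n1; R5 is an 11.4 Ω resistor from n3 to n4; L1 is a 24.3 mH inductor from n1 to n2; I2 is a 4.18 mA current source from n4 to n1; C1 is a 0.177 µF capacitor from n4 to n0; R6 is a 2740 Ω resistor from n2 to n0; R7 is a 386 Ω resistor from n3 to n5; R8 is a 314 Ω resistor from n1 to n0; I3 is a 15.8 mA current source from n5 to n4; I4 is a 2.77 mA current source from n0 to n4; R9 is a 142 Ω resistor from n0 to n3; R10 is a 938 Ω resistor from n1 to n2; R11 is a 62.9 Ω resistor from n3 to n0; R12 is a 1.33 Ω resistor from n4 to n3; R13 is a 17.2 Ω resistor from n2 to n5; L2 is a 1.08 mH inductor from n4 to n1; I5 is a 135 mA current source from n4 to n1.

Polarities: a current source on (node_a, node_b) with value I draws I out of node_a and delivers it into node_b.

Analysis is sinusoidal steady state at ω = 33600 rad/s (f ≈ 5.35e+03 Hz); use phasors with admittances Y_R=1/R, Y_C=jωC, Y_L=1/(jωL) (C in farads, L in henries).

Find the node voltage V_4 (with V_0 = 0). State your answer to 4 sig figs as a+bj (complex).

Element admittances at ω=33600 rad/s:
  Y(R1) = 0.0006410+0.000j S between n0,n3
  Y(R2) = 0.02123+0.000j S between n5,n2
  I1: injects 0.147 A into n2 (from n0)
  Y(R3) = 0.1168+0.000j S between n2,n3
  Y(R4) = 0.1420+0.000j S between n4,n1
  Y(R5) = 0.08772+0.000j S between n3,n4
  Y(L1) = 0.000-0.001225j S between n1,n2
  I2: injects 0.00418 A into n1 (from n4)
  Y(C1) = 0.000+0.005947j S between n4,n0
  Y(R6) = 0.0003650+0.000j S between n2,n0
  Y(R7) = 0.002591+0.000j S between n3,n5
  Y(R8) = 0.003185+0.000j S between n1,n0
  I3: injects 0.0158 A into n4 (from n5)
  I4: injects 0.00277 A into n4 (from n0)
  Y(R9) = 0.007042+0.000j S between n0,n3
  Y(R10) = 0.001066+0.000j S between n1,n2
  Y(R11) = 0.01590+0.000j S between n3,n0
  Y(R12) = 0.7519+0.000j S between n4,n3
  Y(R13) = 0.05814+0.000j S between n2,n5
  Y(L2) = 0.000-0.02756j S between n4,n1
  I5: injects 0.135 A into n1 (from n4)
Assemble and solve the 5×5 MNA system:
  V(n1)=5.957-1.001j  V(n2)=6.237-1.137j  V(n3)=5.153-1.145j  V(n4)=5.144-1.178j  V(n5)=6.010-1.137j

5.144-1.178j V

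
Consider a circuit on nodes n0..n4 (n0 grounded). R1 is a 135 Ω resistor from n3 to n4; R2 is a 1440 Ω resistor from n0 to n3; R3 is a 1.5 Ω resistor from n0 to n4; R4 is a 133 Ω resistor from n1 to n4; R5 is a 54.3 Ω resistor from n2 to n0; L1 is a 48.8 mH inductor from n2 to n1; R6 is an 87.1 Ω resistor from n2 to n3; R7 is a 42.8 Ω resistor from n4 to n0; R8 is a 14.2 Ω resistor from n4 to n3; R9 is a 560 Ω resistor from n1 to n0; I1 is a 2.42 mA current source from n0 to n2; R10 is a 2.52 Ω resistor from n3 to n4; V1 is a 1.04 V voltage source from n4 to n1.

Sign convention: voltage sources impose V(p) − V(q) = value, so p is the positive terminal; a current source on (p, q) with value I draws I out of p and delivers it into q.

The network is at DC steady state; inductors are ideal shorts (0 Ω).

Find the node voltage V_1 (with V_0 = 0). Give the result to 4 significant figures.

Apply KCL at each of the 4 non-ground nodes and solve the resulting linear system.
Node n1: branches {R4, L1, R9, V1} → V_1 = -1.007
Node n2: branches {R5, L1, R6, I1} → V_2 = -1.007
Node n3: branches {R1, R2, R6, R8, R10} → V_3 = 0.008407
Node n4: branches {R1, R3, R4, R7, R8, R10, V1} → V_4 = 0.03298
Source currents: i(L1)=0.03262, i(V1)=-0.04224

-1.007 V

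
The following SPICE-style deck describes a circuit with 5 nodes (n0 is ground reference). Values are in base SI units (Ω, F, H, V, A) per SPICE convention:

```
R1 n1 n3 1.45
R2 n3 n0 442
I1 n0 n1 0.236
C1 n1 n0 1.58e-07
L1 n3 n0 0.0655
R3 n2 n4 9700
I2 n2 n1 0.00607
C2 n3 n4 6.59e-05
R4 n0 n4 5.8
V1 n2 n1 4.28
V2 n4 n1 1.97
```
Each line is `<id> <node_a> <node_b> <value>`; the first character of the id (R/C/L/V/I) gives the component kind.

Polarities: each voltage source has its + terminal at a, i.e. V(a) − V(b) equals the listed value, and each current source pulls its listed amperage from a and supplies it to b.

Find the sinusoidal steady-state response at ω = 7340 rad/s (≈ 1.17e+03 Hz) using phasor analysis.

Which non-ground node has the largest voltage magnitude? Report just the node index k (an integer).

2

Apply KCL at each of the 4 non-ground nodes and solve the resulting linear system.
Node n1: branches {R1, I1, C1, I2, V1, V2} → V_1 = -0.6128-0.007520j
Node n2: branches {R3, I2, V1} → V_2 = 3.667-0.007520j
Node n3: branches {R1, R2, L1, C2} → V_3 = 0.03350+0.9180j
Node n4: branches {R3, C2, R4, V2} → V_4 = 1.357-0.007520j
Source currents: i(V1)=-0.006308+0.000j, i(V2)=-0.6815-0.6390j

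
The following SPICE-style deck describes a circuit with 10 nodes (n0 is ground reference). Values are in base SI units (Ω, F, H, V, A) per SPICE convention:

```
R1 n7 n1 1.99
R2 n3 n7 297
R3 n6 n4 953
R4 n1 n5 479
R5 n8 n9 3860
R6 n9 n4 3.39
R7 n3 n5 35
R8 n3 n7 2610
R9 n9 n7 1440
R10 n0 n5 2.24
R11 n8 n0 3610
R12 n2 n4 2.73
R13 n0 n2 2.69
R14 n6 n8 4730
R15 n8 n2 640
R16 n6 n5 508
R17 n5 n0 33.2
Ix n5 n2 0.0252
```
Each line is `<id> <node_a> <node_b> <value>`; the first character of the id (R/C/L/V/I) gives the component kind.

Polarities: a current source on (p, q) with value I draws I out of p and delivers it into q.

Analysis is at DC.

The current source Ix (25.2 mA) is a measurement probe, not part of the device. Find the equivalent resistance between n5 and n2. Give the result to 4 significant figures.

R_eq = 4.756 Ω

MNA unknowns: 9 node voltages V₁..V_9
R1: Y=0.5025 on G[7,1]
R2: Y=0.003367 on G[3,7]
R3: Y=0.001049 on G[6,4]
R4: Y=0.002088 on G[1,5]
R5: Y=0.0002591 on G[8,9]
R6: Y=0.2950 on G[9,4]
R7: Y=0.02857 on G[3,5]
R8: Y=0.0003831 on G[3,7]
R9: Y=0.0006944 on G[9,7]
R10: Y=0.4464 on G[0,5]
R11: Y=0.0002770 on G[8,0]
R12: Y=0.3663 on G[2,4]
R13: Y=0.3717 on G[0,2]
R14: Y=0.0002114 on G[6,8]
R15: Y=0.001563 on G[8,2]
R16: Y=0.001969 on G[6,5]
R17: Y=0.03012 on G[5,0]
Ix: z[5]−=0.0252, z[2]+=0.0252
solve → V1=-0.03900, V2=0.06731, V3=-0.05096, V4=0.06689, V5=-0.05254, V6=-0.006863, V7=-0.03895, V8=0.05237, V9=0.06663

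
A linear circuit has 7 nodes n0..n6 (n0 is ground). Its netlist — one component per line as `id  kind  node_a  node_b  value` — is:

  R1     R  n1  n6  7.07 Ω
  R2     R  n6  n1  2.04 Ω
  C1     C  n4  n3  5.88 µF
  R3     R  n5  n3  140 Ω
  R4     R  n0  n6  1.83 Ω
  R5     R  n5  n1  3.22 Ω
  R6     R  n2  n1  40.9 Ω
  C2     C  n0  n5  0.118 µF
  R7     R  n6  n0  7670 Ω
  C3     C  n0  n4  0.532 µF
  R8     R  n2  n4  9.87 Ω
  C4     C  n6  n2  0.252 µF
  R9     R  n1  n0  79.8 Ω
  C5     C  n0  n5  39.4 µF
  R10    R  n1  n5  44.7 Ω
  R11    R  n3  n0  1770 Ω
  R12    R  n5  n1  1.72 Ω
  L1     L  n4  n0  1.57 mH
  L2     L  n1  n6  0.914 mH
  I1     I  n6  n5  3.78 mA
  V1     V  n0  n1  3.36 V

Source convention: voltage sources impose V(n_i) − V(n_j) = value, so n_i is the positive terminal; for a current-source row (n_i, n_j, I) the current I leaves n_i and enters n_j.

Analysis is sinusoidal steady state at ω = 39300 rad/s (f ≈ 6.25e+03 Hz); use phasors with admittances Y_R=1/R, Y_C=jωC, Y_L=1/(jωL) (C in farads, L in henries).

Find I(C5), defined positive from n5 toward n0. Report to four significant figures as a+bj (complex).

Apply KCL at each of the 6 non-ground nodes and solve the resulting linear system.
Node n1: branches {R1, R2, R5, R6, R9, R10, R12, L2, V1} → V_1 = -3.360+0.000j
Node n2: branches {R6, R8, C4} → V_2 = -2.406+0.8171j
Node n3: branches {C1, R3, R11} → V_3 = -2.238+0.9084j
Node n4: branches {C1, C3, R8, L1} → V_4 = -2.253+0.9562j
Node n5: branches {R3, R5, C2, C5, R10, R12, I1} → V_5 = -0.8684+1.471j
Node n6: branches {R1, R2, R4, R7, C4, L2, I1} → V_6 = -1.812+0.03158j
Source currents: i(V1)=-3.322-1.342j

-2.277-1.345j A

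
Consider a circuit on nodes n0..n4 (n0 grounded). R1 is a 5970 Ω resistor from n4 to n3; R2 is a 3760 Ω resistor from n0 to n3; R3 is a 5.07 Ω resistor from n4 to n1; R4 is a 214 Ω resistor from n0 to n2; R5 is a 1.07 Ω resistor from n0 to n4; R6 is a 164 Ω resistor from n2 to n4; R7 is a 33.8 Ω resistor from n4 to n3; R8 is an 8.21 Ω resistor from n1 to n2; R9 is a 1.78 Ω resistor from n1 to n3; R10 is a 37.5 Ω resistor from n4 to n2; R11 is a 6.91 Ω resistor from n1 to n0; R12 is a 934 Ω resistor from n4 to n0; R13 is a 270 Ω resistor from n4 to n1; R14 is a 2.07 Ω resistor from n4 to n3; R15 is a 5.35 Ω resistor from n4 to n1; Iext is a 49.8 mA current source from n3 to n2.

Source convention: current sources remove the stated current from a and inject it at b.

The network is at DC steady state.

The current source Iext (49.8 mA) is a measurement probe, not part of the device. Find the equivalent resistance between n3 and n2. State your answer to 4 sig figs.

MNA unknowns: 4 node voltages V₁..V_4
R1: Y=0.0001675 on G[4,3]
R2: Y=0.0002660 on G[0,3]
R3: Y=0.1972 on G[4,1]
R4: Y=0.004673 on G[0,2]
R5: Y=0.9346 on G[0,4]
R6: Y=0.006098 on G[2,4]
R7: Y=0.02959 on G[4,3]
R8: Y=0.1218 on G[1,2]
R9: Y=0.5618 on G[1,3]
R10: Y=0.02667 on G[4,2]
R11: Y=0.1447 on G[1,0]
R12: Y=0.001071 on G[4,0]
R13: Y=0.003704 on G[4,1]
R14: Y=0.4831 on G[4,3]
R15: Y=0.1869 on G[4,1]
Iext: z[3]−=0.0498, z[2]+=0.0498
solve → V1=0.01175, V2=0.3210, V3=-0.04182, V4=-0.003408

R_eq = 7.286 Ω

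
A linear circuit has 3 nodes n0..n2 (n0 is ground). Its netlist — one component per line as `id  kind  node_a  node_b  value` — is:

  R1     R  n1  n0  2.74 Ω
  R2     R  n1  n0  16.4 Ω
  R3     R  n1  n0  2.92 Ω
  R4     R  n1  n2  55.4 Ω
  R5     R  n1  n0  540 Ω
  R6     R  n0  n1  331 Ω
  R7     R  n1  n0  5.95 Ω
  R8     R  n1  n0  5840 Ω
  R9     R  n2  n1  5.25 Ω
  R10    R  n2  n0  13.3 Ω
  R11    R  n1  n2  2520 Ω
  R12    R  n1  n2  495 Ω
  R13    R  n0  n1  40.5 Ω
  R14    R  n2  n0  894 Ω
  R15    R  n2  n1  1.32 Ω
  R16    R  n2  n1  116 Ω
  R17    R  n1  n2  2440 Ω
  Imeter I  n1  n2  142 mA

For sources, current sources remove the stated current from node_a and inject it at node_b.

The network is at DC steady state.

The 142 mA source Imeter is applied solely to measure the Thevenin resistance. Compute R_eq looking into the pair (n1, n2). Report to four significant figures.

R_eq = 0.9540 Ω

MNA unknowns: 2 node voltages V₁..V_2
R1: Y=0.3650 on G[1,0]
R2: Y=0.06098 on G[1,0]
R3: Y=0.3425 on G[1,0]
R4: Y=0.01805 on G[1,2]
R5: Y=0.001852 on G[1,0]
R6: Y=0.003021 on G[0,1]
R7: Y=0.1681 on G[1,0]
R8: Y=0.0001712 on G[1,0]
R9: Y=0.1905 on G[2,1]
R10: Y=0.07519 on G[2,0]
R11: Y=0.0003968 on G[1,2]
R12: Y=0.002020 on G[1,2]
R13: Y=0.02469 on G[0,1]
R14: Y=0.001119 on G[2,0]
R15: Y=0.7576 on G[2,1]
R16: Y=0.008621 on G[2,1]
R17: Y=0.0004098 on G[1,2]
Imeter: z[1]−=0.142, z[2]+=0.142
solve → V1=-0.009915, V2=0.1255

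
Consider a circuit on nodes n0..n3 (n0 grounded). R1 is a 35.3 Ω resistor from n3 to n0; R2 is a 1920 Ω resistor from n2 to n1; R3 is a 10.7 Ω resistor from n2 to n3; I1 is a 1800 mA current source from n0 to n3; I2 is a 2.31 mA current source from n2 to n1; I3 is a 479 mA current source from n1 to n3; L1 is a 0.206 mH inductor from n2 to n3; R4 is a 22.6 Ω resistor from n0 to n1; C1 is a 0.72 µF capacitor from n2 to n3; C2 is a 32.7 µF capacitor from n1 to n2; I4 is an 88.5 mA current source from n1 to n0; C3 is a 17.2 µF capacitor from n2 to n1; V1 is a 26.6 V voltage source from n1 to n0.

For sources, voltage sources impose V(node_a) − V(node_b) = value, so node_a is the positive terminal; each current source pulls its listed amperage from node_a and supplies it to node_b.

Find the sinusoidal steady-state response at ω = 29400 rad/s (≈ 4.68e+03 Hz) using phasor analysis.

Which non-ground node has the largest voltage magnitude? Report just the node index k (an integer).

3

Element admittances at ω=29400 rad/s:
  Y(R1) = 0.02833+0.000j S between n3,n0
  Y(R2) = 0.0005208+0.000j S between n2,n1
  Y(R3) = 0.09346+0.000j S between n2,n3
  I1: injects 1.8 A into n3 (from n0)
  I2: injects 0.00231 A into n1 (from n2)
  I3: injects 0.479 A into n3 (from n1)
  Y(L1) = 0.000-0.1651j S between n2,n3
  Y(R4) = 0.04425+0.000j S between n0,n1
  Y(C1) = 0.000+0.02117j S between n2,n3
  Y(C2) = 0.000+0.9614j S between n1,n2
  I4: injects 0.0885 A into n0 (from n1)
  Y(C3) = 0.000+0.5057j S between n2,n1
  V1: constraint V(n1)−V(n0) = 26.6
Assemble and solve the 4×4 MNA system:
  V(n1)=26.60+0.000j  V(n2)=26.50-0.9412j  V(n3)=31.62+5.338j
  i(V1)=-0.3614-0.1512j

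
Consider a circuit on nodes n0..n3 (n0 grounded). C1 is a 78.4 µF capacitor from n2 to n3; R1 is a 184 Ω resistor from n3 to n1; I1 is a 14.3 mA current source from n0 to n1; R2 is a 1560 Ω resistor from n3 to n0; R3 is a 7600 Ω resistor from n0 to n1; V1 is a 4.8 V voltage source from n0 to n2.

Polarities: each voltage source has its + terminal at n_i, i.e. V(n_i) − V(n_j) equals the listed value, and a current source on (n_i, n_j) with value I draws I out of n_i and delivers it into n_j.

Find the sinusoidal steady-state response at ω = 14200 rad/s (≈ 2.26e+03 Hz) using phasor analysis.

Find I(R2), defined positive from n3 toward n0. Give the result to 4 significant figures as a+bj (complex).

Apply KCL at each of the 3 non-ground nodes and solve the resulting linear system.
Node n1: branches {R1, I1, R3} → V_1 = -2.118-0.01548j
Node n2: branches {C1, V1} → V_2 = -4.800+0.000j
Node n3: branches {C1, R1, R2} → V_3 = -4.800-0.01586j
Source currents: i(V1)=-0.01766-1.220e-05j

-0.003077-1.017e-05j A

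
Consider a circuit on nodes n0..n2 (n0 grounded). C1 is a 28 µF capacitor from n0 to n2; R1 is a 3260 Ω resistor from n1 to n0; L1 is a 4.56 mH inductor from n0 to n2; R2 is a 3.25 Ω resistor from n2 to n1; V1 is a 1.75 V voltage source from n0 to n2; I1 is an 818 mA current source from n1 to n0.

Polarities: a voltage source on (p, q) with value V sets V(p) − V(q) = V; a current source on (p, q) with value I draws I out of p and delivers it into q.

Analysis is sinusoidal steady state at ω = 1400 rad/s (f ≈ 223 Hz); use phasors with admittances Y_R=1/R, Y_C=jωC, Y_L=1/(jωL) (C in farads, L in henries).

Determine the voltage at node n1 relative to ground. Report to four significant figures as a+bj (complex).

-4.404+0.000j V

Element admittances at ω=1400 rad/s:
  Y(C1) = 0.000+0.03920j S between n0,n2
  Y(R1) = 0.0003067+0.000j S between n1,n0
  Y(L1) = 0.000-0.1566j S between n0,n2
  Y(R2) = 0.3077+0.000j S between n2,n1
  V1: constraint V(n0)−V(n2) = 1.75
  I1: injects 0.818 A into n0 (from n1)
Assemble and solve the 3×3 MNA system:
  V(n1)=-4.404+0.000j  V(n2)=-1.750+0.000j
  i(V1)=0.8166+0.2055j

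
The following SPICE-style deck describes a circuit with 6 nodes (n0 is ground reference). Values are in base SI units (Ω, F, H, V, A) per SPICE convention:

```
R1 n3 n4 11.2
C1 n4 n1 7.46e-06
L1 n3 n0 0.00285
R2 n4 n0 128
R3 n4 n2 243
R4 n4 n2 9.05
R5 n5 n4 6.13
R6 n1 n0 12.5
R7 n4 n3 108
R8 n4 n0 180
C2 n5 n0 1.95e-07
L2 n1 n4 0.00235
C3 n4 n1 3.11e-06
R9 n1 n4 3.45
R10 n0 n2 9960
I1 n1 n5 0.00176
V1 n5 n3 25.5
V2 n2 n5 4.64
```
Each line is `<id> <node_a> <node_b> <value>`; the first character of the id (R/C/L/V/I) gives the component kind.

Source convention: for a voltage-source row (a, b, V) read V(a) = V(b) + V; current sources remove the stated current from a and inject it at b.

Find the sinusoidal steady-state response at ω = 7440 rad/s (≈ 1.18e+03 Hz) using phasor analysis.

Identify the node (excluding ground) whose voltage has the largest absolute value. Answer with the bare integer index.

Apply KCL at each of the 5 non-ground nodes and solve the resulting linear system.
Node n1: branches {C1, R6, L2, C3, R9, I1} → V_1 = 4.752-6.518j
Node n2: branches {R3, R4, R10, V2} → V_2 = 17.06-10.09j
Node n3: branches {R1, L1, R7, V1} → V_3 = -13.08-10.09j
Node n4: branches {R1, C1, R2, R3, R4, R5, R7, R8, L2, C3, R9} → V_4 = 5.930-8.405j
Node n5: branches {R5, C2, I1, V1, V2} → V_5 = 12.42-10.09j
Source currents: i(V1)=-2.349+0.4508j, i(V2)=-1.277+0.1941j

2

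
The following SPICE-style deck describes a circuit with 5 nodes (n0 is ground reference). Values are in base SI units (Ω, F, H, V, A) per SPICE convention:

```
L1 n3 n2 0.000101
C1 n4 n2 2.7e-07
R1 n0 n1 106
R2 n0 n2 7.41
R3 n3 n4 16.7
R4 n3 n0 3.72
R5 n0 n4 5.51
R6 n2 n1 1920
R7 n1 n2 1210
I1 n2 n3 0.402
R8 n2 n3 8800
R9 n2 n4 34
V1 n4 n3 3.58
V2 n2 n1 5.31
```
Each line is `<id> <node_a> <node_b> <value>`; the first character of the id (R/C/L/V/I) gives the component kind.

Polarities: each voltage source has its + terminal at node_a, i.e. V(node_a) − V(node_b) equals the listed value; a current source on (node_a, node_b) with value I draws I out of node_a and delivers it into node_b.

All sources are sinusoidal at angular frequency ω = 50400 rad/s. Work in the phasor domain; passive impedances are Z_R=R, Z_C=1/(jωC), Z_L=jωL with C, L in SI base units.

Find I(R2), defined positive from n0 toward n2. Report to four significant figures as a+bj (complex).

0.1805+0.02270j A

MNA unknowns: 4 node voltages V₁..V_4 plus 2 source currents (V1, V2)
L1: Y=0.000-0.1964j on G[3,2]
C1: Y=0.000+0.01361j on G[4,2]
R1: Y=0.009434+0.000j on G[0,1]
R2: Y=0.1350+0.000j on G[0,2]
R3: Y=0.05988+0.000j on G[3,4]
R4: Y=0.2688+0.000j on G[3,0]
R5: Y=0.1815+0.000j on G[0,4]
R6: Y=0.0005208+0.000j on G[2,1]
R7: Y=0.0008264+0.000j on G[1,2]
I1: z[2]−=0.402, z[3]+=0.402
R8: Y=0.0001136+0.000j on G[2,3]
R9: Y=0.02941+0.000j on G[2,4]
V1: row V4−V3=3.58, i_V1 at 4,3
V2: row V2−V1=5.31, i_V2 at 2,1
solve → V1=-6.648-0.1682j, V2=-1.338-0.1682j, V3=-0.9027+0.05392j, V4=2.677+0.05392j
aux → i_V1=-0.8153-0.07096j, i_V2=-0.06987-0.001587j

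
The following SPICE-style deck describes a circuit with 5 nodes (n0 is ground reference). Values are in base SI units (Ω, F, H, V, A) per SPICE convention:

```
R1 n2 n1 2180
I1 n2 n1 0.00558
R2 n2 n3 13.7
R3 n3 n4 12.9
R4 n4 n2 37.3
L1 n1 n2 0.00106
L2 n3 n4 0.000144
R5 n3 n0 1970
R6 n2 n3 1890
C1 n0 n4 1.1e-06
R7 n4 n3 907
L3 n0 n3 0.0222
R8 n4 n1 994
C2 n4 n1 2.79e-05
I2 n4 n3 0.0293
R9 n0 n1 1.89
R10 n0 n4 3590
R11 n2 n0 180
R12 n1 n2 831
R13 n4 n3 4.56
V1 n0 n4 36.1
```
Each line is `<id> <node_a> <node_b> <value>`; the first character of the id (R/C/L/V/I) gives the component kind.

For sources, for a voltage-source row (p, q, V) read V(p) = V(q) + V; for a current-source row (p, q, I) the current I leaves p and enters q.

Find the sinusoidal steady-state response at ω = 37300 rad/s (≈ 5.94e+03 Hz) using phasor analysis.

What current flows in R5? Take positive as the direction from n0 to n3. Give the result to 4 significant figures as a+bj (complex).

MNA unknowns: 4 node voltages V₁..V_4 plus 1 source current (V1)
R1: Y=0.0004587+0.000j on G[2,1]
I1: z[2]−=0.00558, z[1]+=0.00558
R2: Y=0.07299+0.000j on G[2,3]
R3: Y=0.07752+0.000j on G[3,4]
R4: Y=0.02681+0.000j on G[4,2]
L1: Y=0.000-0.02529j on G[1,2]
L2: Y=0.000-0.1862j on G[3,4]
R5: Y=0.0005076+0.000j on G[3,0]
R6: Y=0.0005291+0.000j on G[2,3]
C1: Y=0.000+0.04103j on G[0,4]
R7: Y=0.001103+0.000j on G[4,3]
L3: Y=0.000-0.001208j on G[0,3]
R8: Y=0.001006+0.000j on G[4,1]
C2: Y=0.000+1.041j on G[4,1]
I2: z[4]−=0.0293, z[3]+=0.0293
R9: Y=0.5291+0.000j on G[0,1]
R10: Y=0.0002786+0.000j on G[0,4]
R11: Y=0.005556+0.000j on G[2,0]
R12: Y=0.001203+0.000j on G[1,2]
R13: Y=0.2193+0.000j on G[4,3]
V1: row V0−V4=36.1, i_V1 at 0,4
solve → V1=-28.38-14.71j, V2=-36.86-2.569j, V3=-35.87-0.5077j, V4=-36.10+0.000j
aux → i_V1=-15.25-9.235j

0.01821+0.0002577j A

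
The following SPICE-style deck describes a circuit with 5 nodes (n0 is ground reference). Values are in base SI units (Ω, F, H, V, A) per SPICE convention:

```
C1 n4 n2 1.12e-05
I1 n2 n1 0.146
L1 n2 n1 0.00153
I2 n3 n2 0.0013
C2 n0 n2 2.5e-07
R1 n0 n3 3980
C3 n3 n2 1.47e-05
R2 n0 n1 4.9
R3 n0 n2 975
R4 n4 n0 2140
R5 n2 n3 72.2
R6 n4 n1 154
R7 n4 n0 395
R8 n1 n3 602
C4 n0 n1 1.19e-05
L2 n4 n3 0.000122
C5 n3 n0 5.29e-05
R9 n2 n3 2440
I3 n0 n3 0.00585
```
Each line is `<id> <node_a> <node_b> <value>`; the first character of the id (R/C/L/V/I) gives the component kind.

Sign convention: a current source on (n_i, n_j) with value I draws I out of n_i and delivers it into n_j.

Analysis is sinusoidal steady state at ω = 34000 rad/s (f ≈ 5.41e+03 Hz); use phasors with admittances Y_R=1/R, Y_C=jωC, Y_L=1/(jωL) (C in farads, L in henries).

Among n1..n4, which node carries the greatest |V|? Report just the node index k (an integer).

4

MNA unknowns: 4 node voltages V₁..V_4
C1: Y=0.000+0.3808j on G[4,2]
I1: z[2]−=0.146, z[1]+=0.146
L1: Y=0.000-0.01922j on G[2,1]
I2: z[3]−=0.0013, z[2]+=0.0013
C2: Y=0.000+0.008500j on G[0,2]
R1: Y=0.0002513+0.000j on G[0,3]
C3: Y=0.000+0.4998j on G[3,2]
R2: Y=0.2041+0.000j on G[0,1]
R3: Y=0.001026+0.000j on G[0,2]
R4: Y=0.0004673+0.000j on G[4,0]
R5: Y=0.01385+0.000j on G[2,3]
R6: Y=0.006494+0.000j on G[4,1]
R7: Y=0.002532+0.000j on G[4,0]
R8: Y=0.001661+0.000j on G[1,3]
C4: Y=0.000+0.4046j on G[0,1]
L2: Y=0.000-0.2411j on G[4,3]
C5: Y=0.000+1.799j on G[3,0]
R9: Y=0.0004098+0.000j on G[2,3]
I3: z[0]−=0.00585, z[3]+=0.00585
solve → V1=0.1276-0.2626j, V2=-0.3241-0.6618j, V3=0.006297+0.07195j, V4=-0.7714-1.986j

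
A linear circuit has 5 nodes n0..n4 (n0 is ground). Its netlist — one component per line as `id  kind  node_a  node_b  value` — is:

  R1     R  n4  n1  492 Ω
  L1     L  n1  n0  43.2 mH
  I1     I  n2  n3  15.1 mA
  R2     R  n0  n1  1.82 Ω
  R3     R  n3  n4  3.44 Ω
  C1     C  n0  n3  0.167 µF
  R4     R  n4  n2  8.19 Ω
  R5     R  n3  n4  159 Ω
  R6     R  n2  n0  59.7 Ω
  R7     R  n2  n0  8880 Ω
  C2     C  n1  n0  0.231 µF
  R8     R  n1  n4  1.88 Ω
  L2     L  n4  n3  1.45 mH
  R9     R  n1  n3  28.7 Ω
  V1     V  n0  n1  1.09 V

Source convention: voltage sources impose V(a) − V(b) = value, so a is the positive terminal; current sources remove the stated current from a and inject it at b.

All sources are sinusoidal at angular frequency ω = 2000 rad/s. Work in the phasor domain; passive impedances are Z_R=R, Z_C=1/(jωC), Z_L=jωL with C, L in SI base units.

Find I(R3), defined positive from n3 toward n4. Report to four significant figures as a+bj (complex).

Apply KCL at each of the 4 non-ground nodes and solve the resulting linear system.
Node n1: branches {R1, L1, R2, C2, R8, R9, V1} → V_1 = -1.090+0.000j
Node n2: branches {I1, R4, R6, R7} → V_2 = -1.040-0.0006167j
Node n3: branches {I1, R3, C1, R5, L2, R9} → V_3 = -1.041+0.02103j
Node n4: branches {R1, R3, R4, R5, R8, L2} → V_4 = -1.060-0.0007019j
Source currents: i(V1)=-0.6165+0.01175j

0.005765+0.006317j A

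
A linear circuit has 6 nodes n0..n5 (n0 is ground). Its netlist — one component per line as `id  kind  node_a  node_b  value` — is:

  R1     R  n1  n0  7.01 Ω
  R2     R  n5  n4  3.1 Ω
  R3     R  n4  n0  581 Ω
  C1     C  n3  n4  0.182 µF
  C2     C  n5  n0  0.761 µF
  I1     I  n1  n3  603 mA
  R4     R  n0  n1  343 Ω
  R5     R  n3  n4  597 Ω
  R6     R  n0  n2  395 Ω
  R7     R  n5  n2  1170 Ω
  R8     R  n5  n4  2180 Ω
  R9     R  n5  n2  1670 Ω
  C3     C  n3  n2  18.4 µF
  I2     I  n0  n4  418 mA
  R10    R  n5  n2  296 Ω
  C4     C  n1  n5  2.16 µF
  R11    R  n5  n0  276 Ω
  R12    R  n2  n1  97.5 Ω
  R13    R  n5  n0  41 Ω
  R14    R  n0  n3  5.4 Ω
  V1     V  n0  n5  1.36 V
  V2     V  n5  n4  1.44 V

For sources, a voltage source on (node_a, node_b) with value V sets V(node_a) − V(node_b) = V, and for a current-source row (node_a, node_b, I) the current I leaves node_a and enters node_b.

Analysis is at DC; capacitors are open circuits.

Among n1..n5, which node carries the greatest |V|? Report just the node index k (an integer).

Apply KCL at each of the 5 non-ground nodes and solve the resulting linear system.
Node n1: branches {R1, I1, R4, C4, R12} → V_1 = -4.049
Node n2: branches {R6, R7, R9, C3, R10, R12} → V_2 = -2.730
Node n3: branches {C1, I1, R5, C3, R14} → V_3 = 3.202
Node n4: branches {R2, R3, C1, R5, R8, I2, V2} → V_4 = -2.800
Node n5: branches {R2, C2, R7, R8, R9, R10, C4, R11, R13, V1, V2} → V_5 = -1.360
Source currents: i(V1)=-0.4644, i(V2)=-0.8980

1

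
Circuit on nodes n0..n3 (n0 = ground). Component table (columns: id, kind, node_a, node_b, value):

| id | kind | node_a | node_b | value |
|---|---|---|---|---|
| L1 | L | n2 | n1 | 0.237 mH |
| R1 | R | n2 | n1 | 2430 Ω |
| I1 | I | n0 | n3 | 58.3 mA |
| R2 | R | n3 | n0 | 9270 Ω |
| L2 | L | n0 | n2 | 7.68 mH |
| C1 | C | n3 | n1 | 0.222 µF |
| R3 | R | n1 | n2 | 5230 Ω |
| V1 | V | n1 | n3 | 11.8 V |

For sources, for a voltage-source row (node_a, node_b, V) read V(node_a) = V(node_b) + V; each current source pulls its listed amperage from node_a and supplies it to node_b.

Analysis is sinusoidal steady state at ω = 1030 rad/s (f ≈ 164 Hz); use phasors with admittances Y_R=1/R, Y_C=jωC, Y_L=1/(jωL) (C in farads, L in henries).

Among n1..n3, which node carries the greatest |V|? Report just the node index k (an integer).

3

MNA unknowns: 3 node voltages V₁..V_3 plus 1 source current (V1)
L1: Y=0.000-4.097j on G[2,1]
R1: Y=0.0004115+0.000j on G[2,1]
I1: z[0]−=0.0583, z[3]+=0.0583
R2: Y=0.0001079+0.000j on G[3,0]
L2: Y=0.000-0.1264j on G[0,2]
C1: Y=0.000+0.0002287j on G[3,1]
R3: Y=0.0001912+0.000j on G[1,2]
V1: row V1−V3=11.8, i_V1 at 1,3
solve → V1=0.0004295+0.4858j, V2=0.0004145+0.4712j, V3=-11.80+0.4858j
aux → i_V1=-0.05957-0.002646j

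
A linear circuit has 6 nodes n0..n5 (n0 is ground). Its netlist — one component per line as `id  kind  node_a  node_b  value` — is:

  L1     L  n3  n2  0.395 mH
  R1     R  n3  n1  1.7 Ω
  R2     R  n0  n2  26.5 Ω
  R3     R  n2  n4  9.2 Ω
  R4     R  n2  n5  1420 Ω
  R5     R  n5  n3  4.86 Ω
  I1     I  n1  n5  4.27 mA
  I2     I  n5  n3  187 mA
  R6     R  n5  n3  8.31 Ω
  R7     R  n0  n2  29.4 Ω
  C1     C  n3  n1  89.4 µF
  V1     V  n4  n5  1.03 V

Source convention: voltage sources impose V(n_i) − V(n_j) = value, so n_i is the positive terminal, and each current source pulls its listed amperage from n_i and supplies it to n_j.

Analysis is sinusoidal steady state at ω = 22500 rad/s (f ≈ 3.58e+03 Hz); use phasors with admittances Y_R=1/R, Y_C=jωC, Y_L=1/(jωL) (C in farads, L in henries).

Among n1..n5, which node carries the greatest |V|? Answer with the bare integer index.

Element admittances at ω=22500 rad/s:
  Y(L1) = 0.000-0.1125j S between n3,n2
  Y(R1) = 0.5882+0.000j S between n3,n1
  Y(R2) = 0.03774+0.000j S between n0,n2
  Y(R3) = 0.1087+0.000j S between n2,n4
  Y(R4) = 0.0007042+0.000j S between n2,n5
  Y(R5) = 0.2058+0.000j S between n5,n3
  I1: injects 0.00427 A into n5 (from n1)
  I2: injects 0.187 A into n3 (from n5)
  Y(R6) = 0.1203+0.000j S between n5,n3
  Y(R7) = 0.03401+0.000j S between n0,n2
  Y(C1) = 0.000+2.012j S between n3,n1
  V1: constraint V(n4)−V(n5) = 1.03
Assemble and solve the 6×6 MNA system:
  V(n1)=-0.1610-0.2184j  V(n2)=0.000+0.000j  V(n3)=-0.1604-0.2203j  V(n4)=0.2332-0.1650j  V(n5)=-0.7968-0.1650j
  i(V1)=-0.02535+0.01793j

5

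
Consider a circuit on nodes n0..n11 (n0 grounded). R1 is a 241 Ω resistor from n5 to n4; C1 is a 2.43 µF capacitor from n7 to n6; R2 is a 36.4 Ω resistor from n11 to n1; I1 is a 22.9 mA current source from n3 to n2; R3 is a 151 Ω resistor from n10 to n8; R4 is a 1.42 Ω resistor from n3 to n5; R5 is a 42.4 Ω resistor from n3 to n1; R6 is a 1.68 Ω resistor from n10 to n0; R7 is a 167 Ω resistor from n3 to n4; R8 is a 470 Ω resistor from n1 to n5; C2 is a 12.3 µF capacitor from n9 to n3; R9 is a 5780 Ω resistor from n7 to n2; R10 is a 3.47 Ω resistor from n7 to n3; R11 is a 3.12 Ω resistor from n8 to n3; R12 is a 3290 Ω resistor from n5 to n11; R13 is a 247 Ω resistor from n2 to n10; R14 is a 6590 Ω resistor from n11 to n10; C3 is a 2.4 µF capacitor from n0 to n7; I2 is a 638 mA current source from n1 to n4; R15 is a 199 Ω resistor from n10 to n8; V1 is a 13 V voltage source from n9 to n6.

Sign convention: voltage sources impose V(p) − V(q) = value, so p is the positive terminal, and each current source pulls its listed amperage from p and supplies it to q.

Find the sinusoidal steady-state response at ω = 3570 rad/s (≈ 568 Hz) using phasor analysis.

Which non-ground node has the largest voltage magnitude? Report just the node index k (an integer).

Element admittances at ω=3570 rad/s:
  Y(R1) = 0.004149+0.000j S between n5,n4
  Y(C1) = 0.000+0.008675j S between n7,n6
  Y(R2) = 0.02747+0.000j S between n11,n1
  I1: injects 0.0229 A into n2 (from n3)
  Y(R3) = 0.006623+0.000j S between n10,n8
  Y(R4) = 0.7042+0.000j S between n3,n5
  Y(R5) = 0.02358+0.000j S between n3,n1
  Y(R6) = 0.5952+0.000j S between n10,n0
  Y(R7) = 0.005988+0.000j S between n3,n4
  Y(R8) = 0.002128+0.000j S between n1,n5
  Y(C2) = 0.000+0.04391j S between n9,n3
  Y(R9) = 0.0001730+0.000j S between n7,n2
  Y(R10) = 0.2882+0.000j S between n7,n3
  Y(R11) = 0.3205+0.000j S between n8,n3
  Y(R12) = 0.0003040+0.000j S between n5,n11
  Y(R13) = 0.004049+0.000j S between n2,n10
  Y(R14) = 0.0001517+0.000j S between n11,n10
  Y(C3) = 0.000+0.008568j S between n0,n7
  I2: injects 0.638 A into n4 (from n1)
  Y(R15) = 0.005025+0.000j S between n10,n8
  V1: constraint V(n9)−V(n6) = 13
Assemble and solve the 12×12 MNA system:
  V(n1)=-25.51+0.8610j  V(n2)=5.386+0.03919j  V(n3)=-1.154+0.8659j  V(n4)=61.90+0.8659j  V(n5)=-0.8686+0.8659j  V(n6)=-12.01+0.8175j  V(n7)=-1.140+0.5723j  V(n8)=-1.113+0.8361j  V(n9)=0.9933+0.8175j  V(n10)=0.008238+0.01641j  V(n11)=-25.10+0.8565j
  i(V1)=-0.002126-0.09427j

4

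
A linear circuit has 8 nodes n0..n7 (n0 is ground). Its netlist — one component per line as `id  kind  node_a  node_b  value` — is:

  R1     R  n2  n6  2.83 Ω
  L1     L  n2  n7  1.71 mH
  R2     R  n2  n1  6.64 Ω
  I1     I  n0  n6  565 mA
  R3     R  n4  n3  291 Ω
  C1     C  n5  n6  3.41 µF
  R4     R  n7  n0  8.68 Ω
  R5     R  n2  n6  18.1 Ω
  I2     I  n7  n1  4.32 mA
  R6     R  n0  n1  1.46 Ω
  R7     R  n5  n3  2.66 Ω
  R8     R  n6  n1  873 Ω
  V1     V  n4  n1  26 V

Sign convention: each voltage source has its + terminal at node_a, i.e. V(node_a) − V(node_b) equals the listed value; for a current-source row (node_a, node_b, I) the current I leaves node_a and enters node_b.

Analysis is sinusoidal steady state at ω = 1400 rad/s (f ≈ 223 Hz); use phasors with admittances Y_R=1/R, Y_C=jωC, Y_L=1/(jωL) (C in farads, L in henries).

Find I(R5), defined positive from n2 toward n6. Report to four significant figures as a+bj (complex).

Apply KCL at each of the 7 non-ground nodes and solve the resulting linear system.
Node n1: branches {R2, I2, R6, R8, V1} → V_1 = 0.4078+0.04059j
Node n2: branches {R1, L1, R2, R5} → V_2 = 2.546+0.4530j
Node n3: branches {R3, R7} → V_3 = 11.49-10.11j
Node n4: branches {R3, V1} → V_4 = 26.41+0.04059j
Node n5: branches {C1, R7} → V_5 = 11.35-10.20j
Node n6: branches {R1, I1, C1, R5, R8} → V_6 = 4.044+0.5370j
Node n7: branches {L1, R4, I2} → V_7 = 2.480-0.2413j
Source currents: i(V1)=-0.05127-0.03488j

-0.08276-0.004640j A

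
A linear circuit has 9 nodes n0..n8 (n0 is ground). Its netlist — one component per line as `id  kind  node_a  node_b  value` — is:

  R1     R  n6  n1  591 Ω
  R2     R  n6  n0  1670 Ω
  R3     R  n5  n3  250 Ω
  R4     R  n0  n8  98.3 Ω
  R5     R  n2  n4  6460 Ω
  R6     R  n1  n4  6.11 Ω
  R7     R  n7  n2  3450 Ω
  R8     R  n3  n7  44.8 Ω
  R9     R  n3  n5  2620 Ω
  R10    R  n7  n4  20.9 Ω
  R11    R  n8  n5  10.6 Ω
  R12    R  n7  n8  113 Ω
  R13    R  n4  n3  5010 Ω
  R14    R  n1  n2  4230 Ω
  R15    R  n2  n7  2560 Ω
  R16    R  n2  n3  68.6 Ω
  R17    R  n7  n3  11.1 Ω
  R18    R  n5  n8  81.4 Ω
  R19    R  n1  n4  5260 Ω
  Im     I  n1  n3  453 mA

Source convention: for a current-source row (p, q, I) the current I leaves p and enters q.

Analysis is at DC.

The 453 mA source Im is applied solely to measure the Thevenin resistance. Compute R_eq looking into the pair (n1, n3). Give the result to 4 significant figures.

Apply KCL at each of the 8 non-ground nodes and solve the resulting linear system.
Node n1: branches {R1, R6, R14, R19, Im} → V_1 = -12.19
Node n2: branches {R5, R7, R14, R15, R16} → V_2 = 3.002
Node n3: branches {R3, R8, R9, R13, R16, R17, Im} → V_3 = 3.535
Node n4: branches {R5, R6, R10, R13, R19} → V_4 = -9.476
Node n5: branches {R3, R9, R11, R18} → V_5 = 0.6484
Node n6: branches {R1, R2} → V_6 = -9.000
Node n7: branches {R7, R8, R10, R12, R15, R17} → V_7 = -0.2904
Node n8: branches {R4, R11, R12, R18} → V_8 = 0.5298

R_eq = 34.70 Ω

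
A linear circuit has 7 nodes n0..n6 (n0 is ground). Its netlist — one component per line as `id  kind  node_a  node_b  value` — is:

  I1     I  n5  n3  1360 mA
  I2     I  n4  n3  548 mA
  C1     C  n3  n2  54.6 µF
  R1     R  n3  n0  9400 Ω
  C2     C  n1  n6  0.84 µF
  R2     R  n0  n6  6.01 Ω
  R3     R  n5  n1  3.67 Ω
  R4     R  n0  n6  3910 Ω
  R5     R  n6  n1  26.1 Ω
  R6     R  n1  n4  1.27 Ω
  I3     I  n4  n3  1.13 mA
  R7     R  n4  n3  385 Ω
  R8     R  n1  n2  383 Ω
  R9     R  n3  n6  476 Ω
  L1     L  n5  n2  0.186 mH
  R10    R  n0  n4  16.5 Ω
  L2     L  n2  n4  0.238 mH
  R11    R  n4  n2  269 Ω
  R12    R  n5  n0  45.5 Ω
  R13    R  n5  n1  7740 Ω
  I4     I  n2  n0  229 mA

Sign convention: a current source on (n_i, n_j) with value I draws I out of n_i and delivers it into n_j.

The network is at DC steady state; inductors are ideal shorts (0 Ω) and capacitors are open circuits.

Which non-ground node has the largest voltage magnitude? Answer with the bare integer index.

3

Element admittances at DC:
  I1: injects 1.36 A into n3 (from n5)
  I2: injects 0.548 A into n3 (from n4)
  Y(C1) = 0.000 S between n3,n2
  Y(R1) = 0.0001064 S between n3,n0
  Y(C2) = 0.000 S between n1,n6
  Y(R2) = 0.1664 S between n0,n6
  Y(R3) = 0.2725 S between n5,n1
  Y(R4) = 0.0002558 S between n0,n6
  Y(R5) = 0.03831 S between n6,n1
  Y(R6) = 0.7874 S between n1,n4
  I3: injects 0.00113 A into n3 (from n4)
  Y(R7) = 0.002597 S between n4,n3
  Y(R8) = 0.002611 S between n1,n2
  Y(R9) = 0.002101 S between n3,n6
  L1: short n5↔n2 (DC inductor)
  Y(R10) = 0.06061 S between n0,n4
  L2: short n2↔n4 (DC inductor)
  Y(R11) = 0.003717 S between n4,n2
  Y(R12) = 0.02198 S between n5,n0
  Y(R13) = 0.0001292 S between n5,n1
  I4: injects 0.229 A into n0 (from n2)
Assemble and solve the 8×8 MNA system:
  V(n1)=-7.985  V(n2)=-8.364  V(n3)=393.9  V(n4)=-8.364  V(n5)=-8.364  V(n6)=2.519
  i(L1)=-1.073  i(L2)=-1.301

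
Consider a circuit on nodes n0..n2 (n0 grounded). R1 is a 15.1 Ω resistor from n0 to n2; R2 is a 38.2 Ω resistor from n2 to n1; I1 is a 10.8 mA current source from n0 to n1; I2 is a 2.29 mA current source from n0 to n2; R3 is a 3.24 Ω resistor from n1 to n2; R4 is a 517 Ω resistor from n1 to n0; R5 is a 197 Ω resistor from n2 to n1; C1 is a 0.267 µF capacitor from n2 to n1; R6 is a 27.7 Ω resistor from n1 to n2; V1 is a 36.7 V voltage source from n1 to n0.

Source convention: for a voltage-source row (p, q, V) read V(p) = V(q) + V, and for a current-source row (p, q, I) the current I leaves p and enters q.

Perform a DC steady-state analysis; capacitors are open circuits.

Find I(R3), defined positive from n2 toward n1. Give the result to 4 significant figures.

-1.695 A

MNA unknowns: 2 node voltages V₁..V_2 plus 1 source current (V1)
R1: Y=0.06623 on G[0,2]
R2: Y=0.02618 on G[2,1]
I1: z[0]−=0.0108, z[1]+=0.0108
I2: z[0]−=0.00229, z[2]+=0.00229
R3: Y=0.3086 on G[1,2]
R4: Y=0.001934 on G[1,0]
R5: Y=0.005076 on G[2,1]
C1: Y=0.000 on G[2,1]
R6: Y=0.03610 on G[1,2]
V1: row V1−V0=36.7, i_V1 at 1,0
solve → V1=36.70, V2=31.21
aux → i_V1=-2.125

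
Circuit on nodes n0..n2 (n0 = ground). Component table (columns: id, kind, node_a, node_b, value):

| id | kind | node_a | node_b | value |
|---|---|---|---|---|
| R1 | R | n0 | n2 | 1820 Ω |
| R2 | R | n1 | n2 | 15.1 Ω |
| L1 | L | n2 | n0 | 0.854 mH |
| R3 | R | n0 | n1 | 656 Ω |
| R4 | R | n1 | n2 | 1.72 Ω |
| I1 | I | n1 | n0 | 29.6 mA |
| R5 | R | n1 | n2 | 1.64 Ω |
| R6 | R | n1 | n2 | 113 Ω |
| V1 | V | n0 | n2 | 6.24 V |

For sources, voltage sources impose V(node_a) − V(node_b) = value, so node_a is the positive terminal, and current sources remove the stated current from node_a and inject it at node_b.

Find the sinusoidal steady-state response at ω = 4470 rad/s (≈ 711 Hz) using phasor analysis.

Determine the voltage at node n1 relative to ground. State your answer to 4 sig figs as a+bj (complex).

Apply KCL at each of the 2 non-ground nodes and solve the resulting linear system.
Node n1: branches {R2, R3, R4, I1, R5, R6} → V_1 = -6.256+0.000j
Node n2: branches {R1, R2, L1, R4, R5, R6, V1} → V_2 = -6.240+0.000j
Source currents: i(V1)=0.01664+1.635j

-6.256+0.000j V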